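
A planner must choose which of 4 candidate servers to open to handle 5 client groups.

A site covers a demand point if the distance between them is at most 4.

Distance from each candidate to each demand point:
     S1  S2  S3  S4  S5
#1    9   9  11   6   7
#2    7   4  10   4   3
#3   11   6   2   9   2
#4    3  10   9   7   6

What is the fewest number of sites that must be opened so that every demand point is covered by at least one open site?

Coverage sets (demand points within 4 of each site):
  #1: {}
  #2: {S2, S4, S5}
  #3: {S3, S5}
  #4: {S1}
No 2 sites suffice: every size-2 union leaves at least one demand point uncovered.
But {#2, #3, #4} covers everything, so the minimum is 3.

3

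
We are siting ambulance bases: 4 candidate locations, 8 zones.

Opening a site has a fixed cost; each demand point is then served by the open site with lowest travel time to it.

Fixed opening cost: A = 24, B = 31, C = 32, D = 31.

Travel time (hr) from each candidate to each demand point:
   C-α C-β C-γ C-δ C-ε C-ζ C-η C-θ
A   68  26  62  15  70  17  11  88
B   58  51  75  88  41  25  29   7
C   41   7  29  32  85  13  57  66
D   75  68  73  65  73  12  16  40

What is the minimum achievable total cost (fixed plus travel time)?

251

Open {A, B, C}: assign each demand point to its cheapest open site.
  C-α→C 41, C-β→C 7, C-γ→C 29, C-δ→A 15, C-ε→B 41, C-ζ→C 13, C-η→A 11, C-θ→B 7
  travel time 164, fixed 87 → total 251.
Compare {B, C}: travel time 199 + fixed 63 = 262.
Compare {B, C, D}: travel time 185 + fixed 94 = 279.
Compare {A, B, C, D}: travel time 163 + fixed 118 = 281.
All other subsets cost ≥ 262. Minimum total cost: 251.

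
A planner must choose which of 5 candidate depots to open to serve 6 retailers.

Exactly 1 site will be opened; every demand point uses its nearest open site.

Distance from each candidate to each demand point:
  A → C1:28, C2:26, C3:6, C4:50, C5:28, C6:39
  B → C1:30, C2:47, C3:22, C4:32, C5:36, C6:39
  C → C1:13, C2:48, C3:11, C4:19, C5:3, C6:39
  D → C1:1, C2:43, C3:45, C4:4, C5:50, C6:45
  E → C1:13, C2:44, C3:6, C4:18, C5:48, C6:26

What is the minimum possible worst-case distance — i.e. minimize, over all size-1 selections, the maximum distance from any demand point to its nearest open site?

47

Open {B}.
  Farthest demand point is C2 at distance 47 (to B); all others are ≤ 47.
With {C} the worst case is 48.
With {E} the worst case is 48.
No size-1 selection achieves below 47.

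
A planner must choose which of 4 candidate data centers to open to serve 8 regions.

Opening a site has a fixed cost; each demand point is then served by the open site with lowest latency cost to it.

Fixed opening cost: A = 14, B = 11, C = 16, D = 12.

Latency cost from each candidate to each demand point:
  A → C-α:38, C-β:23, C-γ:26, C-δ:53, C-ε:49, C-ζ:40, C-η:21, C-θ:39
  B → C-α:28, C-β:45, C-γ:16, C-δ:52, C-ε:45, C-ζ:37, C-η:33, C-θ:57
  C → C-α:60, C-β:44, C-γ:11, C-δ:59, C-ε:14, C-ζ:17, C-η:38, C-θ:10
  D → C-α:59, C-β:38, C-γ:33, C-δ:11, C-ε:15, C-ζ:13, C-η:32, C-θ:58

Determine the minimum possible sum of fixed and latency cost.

183

Open {A, C, D}: assign each demand point to its cheapest open site.
  C-α→A 38, C-β→A 23, C-γ→C 11, C-δ→D 11, C-ε→C 14, C-ζ→D 13, C-η→A 21, C-θ→C 10
  latency cost 141, fixed 42 → total 183.
Compare {A, B, C, D}: latency cost 131 + fixed 53 = 184.
Compare {B, C, D}: latency cost 157 + fixed 39 = 196.
Compare {A, B, D}: latency cost 166 + fixed 37 = 203.
All other subsets cost ≥ 184. Minimum total cost: 183.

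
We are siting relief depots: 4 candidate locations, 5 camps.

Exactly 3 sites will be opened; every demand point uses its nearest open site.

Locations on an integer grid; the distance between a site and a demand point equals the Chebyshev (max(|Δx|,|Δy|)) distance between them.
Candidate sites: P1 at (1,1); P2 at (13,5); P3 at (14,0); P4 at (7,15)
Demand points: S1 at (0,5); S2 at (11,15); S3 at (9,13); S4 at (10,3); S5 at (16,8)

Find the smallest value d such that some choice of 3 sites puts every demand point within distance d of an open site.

Open {P1, P2, P4}.
  Farthest demand point is S1 at distance 4 (to P1); all others are ≤ 4.
With {P1, P3, P4} the worst case is 8.
With {P1, P2, P3} the worst case is 10.
No size-3 selection achieves below 4.

4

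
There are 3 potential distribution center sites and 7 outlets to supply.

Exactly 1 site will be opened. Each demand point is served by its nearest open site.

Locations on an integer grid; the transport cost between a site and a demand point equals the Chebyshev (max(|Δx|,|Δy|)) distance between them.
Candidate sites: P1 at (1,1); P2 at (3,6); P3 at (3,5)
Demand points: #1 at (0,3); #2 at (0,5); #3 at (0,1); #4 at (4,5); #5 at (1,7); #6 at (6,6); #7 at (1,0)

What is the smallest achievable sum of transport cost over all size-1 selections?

Open {P3}.
  #1→P3 3, #2→P3 3, #3→P3 4, #4→P3 1, #5→P3 2, #6→P3 3, #7→P3 5  ⇒ total 21.
Compare {P1}: total 23.
Compare {P2}: total 23.

21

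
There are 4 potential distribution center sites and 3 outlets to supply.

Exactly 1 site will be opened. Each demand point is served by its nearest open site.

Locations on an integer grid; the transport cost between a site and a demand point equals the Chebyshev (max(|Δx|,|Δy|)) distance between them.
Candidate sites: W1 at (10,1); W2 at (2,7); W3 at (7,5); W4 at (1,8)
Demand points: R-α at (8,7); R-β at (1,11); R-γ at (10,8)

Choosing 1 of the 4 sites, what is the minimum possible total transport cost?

11

Open {W3}.
  R-α→W3 2, R-β→W3 6, R-γ→W3 3  ⇒ total 11.
Compare {W2}: total 18.
Compare {W4}: total 19.
No size-1 selection does better; minimum is 11.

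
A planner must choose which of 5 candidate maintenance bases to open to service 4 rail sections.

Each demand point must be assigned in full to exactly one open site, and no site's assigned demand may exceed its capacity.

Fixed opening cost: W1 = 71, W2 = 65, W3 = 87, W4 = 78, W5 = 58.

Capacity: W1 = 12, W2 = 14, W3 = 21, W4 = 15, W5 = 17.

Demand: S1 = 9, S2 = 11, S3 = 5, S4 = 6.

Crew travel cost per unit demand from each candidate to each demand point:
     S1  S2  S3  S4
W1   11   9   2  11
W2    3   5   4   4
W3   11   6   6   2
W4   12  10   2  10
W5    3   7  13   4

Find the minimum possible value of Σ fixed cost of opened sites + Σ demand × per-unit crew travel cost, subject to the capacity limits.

271

Open {W2, W5}; cheapest assignment that respects the capacities:
  W2 (cap 14, load 14): S1, S3 — cost 9×3 + 5×4 = 47
  W5 (cap 17, load 17): S2, S4 — cost 11×7 + 6×4 = 101
  Shipping 148, fixed 123 → total 271.
  Any other capacity-feasible assignment to {W2, W5} ships for at least 148.
Compare {W2, W3}: its best feasible assignment gives total 277.
Compare {W3, W5}: its best feasible assignment gives total 292.
Every other set of open sites that can feasibly serve all demand totals ≥ 277 even under its best assignment. Minimum: 271.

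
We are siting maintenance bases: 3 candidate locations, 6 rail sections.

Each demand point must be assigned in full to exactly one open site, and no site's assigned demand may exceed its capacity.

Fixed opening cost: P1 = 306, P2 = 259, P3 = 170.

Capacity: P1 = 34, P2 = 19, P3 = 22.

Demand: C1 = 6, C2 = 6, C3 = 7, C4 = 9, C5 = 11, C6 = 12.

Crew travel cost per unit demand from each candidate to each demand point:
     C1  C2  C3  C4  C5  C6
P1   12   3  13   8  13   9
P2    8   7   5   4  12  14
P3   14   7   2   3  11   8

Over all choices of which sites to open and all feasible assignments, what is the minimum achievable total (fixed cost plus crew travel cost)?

870

Open {P1, P3}; cheapest assignment that respects the capacities:
  P1 (cap 34, load 29): C2, C5, C6 — cost 6×3 + 11×13 + 12×9 = 269
  P3 (cap 22, load 22): C1, C3, C4 — cost 6×14 + 7×2 + 9×3 = 125
  Shipping 394, fixed 476 → total 870.
  Any other capacity-feasible assignment to {P1, P3} ships for at least 394.
Compare {P1, P2}: its best feasible assignment gives total 1002.
Compare {P1, P2, P3}: its best feasible assignment gives total 1080.
Every other set of open sites that can feasibly serve all demand totals ≥ 1002 even under its best assignment. Minimum: 870.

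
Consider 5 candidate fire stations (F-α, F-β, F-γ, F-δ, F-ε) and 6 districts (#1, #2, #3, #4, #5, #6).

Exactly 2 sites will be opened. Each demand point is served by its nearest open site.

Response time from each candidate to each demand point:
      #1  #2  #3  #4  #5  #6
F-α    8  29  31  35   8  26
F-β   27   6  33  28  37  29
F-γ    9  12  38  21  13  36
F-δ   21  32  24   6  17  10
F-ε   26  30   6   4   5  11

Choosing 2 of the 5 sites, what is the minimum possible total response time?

47

Open {F-γ, F-ε}.
  #1→F-γ 9, #2→F-γ 12, #3→F-ε 6, #4→F-ε 4, #5→F-ε 5, #6→F-ε 11  ⇒ total 47.
Compare {F-β, F-ε}: total 58.
Compare {F-α, F-ε}: total 63.
No size-2 selection does better; minimum is 47.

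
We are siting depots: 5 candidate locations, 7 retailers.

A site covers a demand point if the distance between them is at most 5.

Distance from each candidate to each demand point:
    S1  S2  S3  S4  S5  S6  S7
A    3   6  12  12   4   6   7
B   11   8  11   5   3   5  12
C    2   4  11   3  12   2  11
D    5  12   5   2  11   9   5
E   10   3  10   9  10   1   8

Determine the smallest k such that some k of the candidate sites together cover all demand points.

3

Coverage sets (demand points within 5 of each site):
  A: {S1, S5}
  B: {S4, S5, S6}
  C: {S1, S2, S4, S6}
  D: {S1, S3, S4, S7}
  E: {S2, S6}
No 2 sites suffice: every size-2 union leaves at least one demand point uncovered.
But {A, C, D} covers everything, so the minimum is 3.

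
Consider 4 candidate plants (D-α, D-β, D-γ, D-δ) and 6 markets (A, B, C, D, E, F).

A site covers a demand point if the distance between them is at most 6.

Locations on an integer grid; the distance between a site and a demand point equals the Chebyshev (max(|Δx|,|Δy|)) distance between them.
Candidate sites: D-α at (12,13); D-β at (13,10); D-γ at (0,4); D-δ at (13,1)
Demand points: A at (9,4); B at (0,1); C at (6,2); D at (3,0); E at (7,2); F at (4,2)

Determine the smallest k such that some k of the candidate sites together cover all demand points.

Coverage sets (demand points within 6 of each site):
  D-α: {}
  D-β: {A}
  D-γ: {B, C, D, F}
  D-δ: {A, E}
No single site covers all 6 demand points.
But {D-γ, D-δ} covers everything, so the minimum is 2.

2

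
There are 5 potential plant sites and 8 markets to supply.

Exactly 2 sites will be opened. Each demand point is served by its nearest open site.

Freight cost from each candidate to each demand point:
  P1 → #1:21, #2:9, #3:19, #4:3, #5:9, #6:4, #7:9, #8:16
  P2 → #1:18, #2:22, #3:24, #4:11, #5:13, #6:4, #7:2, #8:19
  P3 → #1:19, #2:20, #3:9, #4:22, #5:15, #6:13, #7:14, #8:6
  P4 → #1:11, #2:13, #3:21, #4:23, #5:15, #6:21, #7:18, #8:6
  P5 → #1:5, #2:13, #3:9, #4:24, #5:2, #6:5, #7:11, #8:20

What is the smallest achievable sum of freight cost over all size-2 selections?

57

Open {P1, P5}.
  #1→P5 5, #2→P1 9, #3→P5 9, #4→P1 3, #5→P5 2, #6→P1 4, #7→P1 9, #8→P1 16  ⇒ total 57.
Compare {P2, P5}: total 65.
Compare {P1, P3}: total 68.
No size-2 selection does better; minimum is 57.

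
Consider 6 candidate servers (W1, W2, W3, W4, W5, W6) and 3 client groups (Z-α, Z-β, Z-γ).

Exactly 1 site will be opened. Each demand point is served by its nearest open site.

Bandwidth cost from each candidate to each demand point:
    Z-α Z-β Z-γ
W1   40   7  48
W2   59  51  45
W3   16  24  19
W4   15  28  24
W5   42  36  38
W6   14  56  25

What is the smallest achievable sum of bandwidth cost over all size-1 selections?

Open {W3}.
  Z-α→W3 16, Z-β→W3 24, Z-γ→W3 19  ⇒ total 59.
Compare {W4}: total 67.
Compare {W1}: total 95.
No size-1 selection does better; minimum is 59.

59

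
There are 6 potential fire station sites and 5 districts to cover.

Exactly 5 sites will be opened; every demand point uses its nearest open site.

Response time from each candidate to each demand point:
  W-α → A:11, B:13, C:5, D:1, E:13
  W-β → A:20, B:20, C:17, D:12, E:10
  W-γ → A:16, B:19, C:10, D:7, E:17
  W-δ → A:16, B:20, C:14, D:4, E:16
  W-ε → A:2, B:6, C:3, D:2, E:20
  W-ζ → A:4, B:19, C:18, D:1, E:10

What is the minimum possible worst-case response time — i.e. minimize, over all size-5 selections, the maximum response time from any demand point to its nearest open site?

Open {W-α, W-β, W-γ, W-δ, W-ε}.
  Farthest demand point is E at response time 10 (to W-β); all others are ≤ 10.
With {W-α, W-β, W-γ, W-ε, W-ζ} the worst case is 10.
With {W-α, W-β, W-δ, W-ε, W-ζ} the worst case is 10.
No size-5 selection achieves below 10.

10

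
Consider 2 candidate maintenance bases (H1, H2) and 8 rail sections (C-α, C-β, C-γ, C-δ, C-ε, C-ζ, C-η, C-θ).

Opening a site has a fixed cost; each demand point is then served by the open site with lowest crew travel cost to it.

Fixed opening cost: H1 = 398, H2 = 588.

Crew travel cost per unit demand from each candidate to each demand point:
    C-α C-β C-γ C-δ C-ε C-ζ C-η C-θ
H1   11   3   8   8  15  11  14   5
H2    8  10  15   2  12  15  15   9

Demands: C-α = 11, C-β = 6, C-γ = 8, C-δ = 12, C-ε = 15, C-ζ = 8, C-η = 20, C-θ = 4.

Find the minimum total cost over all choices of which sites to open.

1310

Open {H1}: assign each demand point to its cheapest open site.
  C-α→H1 11×11=121, C-β→H1 6×3=18, C-γ→H1 8×8=64, C-δ→H1 12×8=96, C-ε→H1 15×15=225, C-ζ→H1 8×11=88, C-η→H1 20×14=280, C-θ→H1 4×5=20
  crew travel cost 912, fixed 398 → total 1310.
Compare {H2}: crew travel cost 928 + fixed 588 = 1516.
Compare {H1, H2}: crew travel cost 762 + fixed 986 = 1748.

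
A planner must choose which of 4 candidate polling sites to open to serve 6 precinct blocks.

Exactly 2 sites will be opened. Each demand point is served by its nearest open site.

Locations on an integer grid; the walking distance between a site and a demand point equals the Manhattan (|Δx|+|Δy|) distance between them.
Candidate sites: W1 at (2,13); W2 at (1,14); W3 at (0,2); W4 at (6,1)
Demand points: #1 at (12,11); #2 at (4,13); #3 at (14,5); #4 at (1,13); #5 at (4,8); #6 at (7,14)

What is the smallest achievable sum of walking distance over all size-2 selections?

Open {W1, W4}.
  #1→W1 12, #2→W1 2, #3→W4 12, #4→W1 1, #5→W1 7, #6→W1 6  ⇒ total 40.
Compare {W1, W3}: total 45.
Compare {W2, W4}: total 46.
No size-2 selection does better; minimum is 40.

40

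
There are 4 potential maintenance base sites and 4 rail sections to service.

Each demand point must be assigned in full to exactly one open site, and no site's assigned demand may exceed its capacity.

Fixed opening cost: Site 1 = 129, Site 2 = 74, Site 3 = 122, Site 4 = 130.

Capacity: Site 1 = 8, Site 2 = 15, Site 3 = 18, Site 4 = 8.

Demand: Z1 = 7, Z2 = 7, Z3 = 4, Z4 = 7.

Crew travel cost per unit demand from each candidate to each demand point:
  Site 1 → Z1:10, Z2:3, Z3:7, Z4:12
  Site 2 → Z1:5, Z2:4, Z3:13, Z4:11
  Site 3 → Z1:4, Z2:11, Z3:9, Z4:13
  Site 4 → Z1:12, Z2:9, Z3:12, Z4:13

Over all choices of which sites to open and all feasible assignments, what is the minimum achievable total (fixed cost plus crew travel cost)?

Open {Site 2, Site 3}; cheapest assignment that respects the capacities:
  Site 2 (cap 15, load 14): Z2, Z4 — cost 7×4 + 7×11 = 105
  Site 3 (cap 18, load 11): Z1, Z3 — cost 7×4 + 4×9 = 64
  Shipping 169, fixed 196 → total 365.
  Any other capacity-feasible assignment to {Site 2, Site 3} ships for at least 169.
Compare {Site 1, Site 3}: its best feasible assignment gives total 427.
Compare {Site 3, Site 4}: its best feasible assignment gives total 470.
Every other set of open sites that can feasibly serve all demand totals ≥ 427 even under its best assignment. Minimum: 365.

365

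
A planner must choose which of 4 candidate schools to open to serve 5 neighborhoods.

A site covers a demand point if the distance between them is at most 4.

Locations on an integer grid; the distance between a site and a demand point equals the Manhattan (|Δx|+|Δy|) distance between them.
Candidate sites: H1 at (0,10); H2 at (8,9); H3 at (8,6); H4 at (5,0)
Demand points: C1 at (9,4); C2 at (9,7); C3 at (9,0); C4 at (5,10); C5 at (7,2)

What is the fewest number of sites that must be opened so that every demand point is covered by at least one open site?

Coverage sets (demand points within 4 of each site):
  H1: {}
  H2: {C2, C4}
  H3: {C1, C2}
  H4: {C3, C5}
No 2 sites suffice: every size-2 union leaves at least one demand point uncovered.
But {H2, H3, H4} covers everything, so the minimum is 3.

3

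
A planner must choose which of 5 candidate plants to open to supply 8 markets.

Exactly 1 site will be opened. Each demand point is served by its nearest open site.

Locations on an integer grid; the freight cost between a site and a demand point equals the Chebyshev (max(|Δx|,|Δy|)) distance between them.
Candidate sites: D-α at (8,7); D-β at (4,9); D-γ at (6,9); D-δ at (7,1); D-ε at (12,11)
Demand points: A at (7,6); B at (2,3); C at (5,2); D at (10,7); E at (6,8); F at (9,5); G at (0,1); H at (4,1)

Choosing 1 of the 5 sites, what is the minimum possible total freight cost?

Open {D-α}.
  A→D-α 1, B→D-α 6, C→D-α 5, D→D-α 2, E→D-α 2, F→D-α 2, G→D-α 8, H→D-α 6  ⇒ total 32.
Compare {D-δ}: total 39.
Compare {D-γ}: total 41.
No size-1 selection does better; minimum is 32.

32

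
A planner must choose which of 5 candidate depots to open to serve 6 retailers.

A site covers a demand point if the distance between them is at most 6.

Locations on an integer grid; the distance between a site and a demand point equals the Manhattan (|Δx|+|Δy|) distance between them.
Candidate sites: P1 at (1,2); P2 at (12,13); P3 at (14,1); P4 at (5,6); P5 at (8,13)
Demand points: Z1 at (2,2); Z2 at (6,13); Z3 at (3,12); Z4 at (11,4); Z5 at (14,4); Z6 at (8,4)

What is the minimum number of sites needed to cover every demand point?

4

Coverage sets (demand points within 6 of each site):
  P1: {Z1}
  P2: {Z2}
  P3: {Z4, Z5}
  P4: {Z6}
  P5: {Z2, Z3}
No 3 sites suffice: every size-3 union leaves at least one demand point uncovered.
But {P1, P3, P4, P5} covers everything, so the minimum is 4.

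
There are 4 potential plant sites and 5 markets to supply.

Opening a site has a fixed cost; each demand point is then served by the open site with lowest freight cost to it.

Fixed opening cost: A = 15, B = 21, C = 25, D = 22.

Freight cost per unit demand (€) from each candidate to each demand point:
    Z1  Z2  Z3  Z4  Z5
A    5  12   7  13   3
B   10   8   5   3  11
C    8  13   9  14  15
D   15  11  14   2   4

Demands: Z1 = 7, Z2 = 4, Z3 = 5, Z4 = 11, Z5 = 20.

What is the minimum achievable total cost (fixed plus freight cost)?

221

Open {A, B}: assign each demand point to its cheapest open site.
  Z1→A 7×5=35, Z2→B 4×8=32, Z3→B 5×5=25, Z4→B 11×3=33, Z5→A 20×3=60
  freight cost 185, fixed 36 → total 221.
Compare {A, B, D}: freight cost 174 + fixed 58 = 232.
Compare {A, D}: freight cost 196 + fixed 37 = 233.
Compare {A, B, C}: freight cost 185 + fixed 61 = 246.
All other subsets cost ≥ 232. Minimum total cost: 221.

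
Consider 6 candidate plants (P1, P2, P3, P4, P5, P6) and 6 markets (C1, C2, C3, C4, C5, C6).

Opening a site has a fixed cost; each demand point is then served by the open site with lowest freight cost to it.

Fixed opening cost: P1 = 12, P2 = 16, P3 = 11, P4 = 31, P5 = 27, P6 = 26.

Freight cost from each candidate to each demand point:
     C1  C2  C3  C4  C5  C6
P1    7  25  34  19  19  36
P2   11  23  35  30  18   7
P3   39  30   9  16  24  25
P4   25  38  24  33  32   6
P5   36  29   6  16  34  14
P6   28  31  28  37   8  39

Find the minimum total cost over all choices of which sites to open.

111

Open {P2, P3}: assign each demand point to its cheapest open site.
  C1→P2 11, C2→P2 23, C3→P3 9, C4→P3 16, C5→P2 18, C6→P2 7
  freight cost 84, fixed 27 → total 111.
Compare {P1, P2, P3}: freight cost 80 + fixed 39 = 119.
Compare {P1, P3}: freight cost 101 + fixed 23 = 124.
Compare {P2, P5}: freight cost 81 + fixed 43 = 124.
All other subsets cost ≥ 119. Minimum total cost: 111.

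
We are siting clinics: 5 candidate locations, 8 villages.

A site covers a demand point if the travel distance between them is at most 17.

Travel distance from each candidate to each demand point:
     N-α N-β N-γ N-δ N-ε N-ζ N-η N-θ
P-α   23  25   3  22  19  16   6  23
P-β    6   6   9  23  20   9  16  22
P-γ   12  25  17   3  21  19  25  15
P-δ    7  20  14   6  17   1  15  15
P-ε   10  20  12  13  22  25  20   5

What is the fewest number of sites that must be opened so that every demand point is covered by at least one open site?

2

Coverage sets (demand points within 17 of each site):
  P-α: {N-γ, N-ζ, N-η}
  P-β: {N-α, N-β, N-γ, N-ζ, N-η}
  P-γ: {N-α, N-γ, N-δ, N-θ}
  P-δ: {N-α, N-γ, N-δ, N-ε, N-ζ, N-η, N-θ}
  P-ε: {N-α, N-γ, N-δ, N-θ}
No single site covers all 8 demand points.
But {P-β, P-δ} covers everything, so the minimum is 2.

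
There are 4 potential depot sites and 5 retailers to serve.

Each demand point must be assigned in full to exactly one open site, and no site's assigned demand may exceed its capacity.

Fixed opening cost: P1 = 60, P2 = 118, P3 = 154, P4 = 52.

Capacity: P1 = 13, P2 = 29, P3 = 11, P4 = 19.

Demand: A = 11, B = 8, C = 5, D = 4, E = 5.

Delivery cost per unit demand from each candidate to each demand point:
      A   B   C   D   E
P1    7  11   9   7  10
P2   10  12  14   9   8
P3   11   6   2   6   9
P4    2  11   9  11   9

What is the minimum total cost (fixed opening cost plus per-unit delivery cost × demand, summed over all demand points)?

Open {P2, P4}; cheapest assignment that respects the capacities:
  P2 (cap 29, load 17): B, D, E — cost 8×12 + 4×9 + 5×8 = 172
  P4 (cap 19, load 16): A, C — cost 11×2 + 5×9 = 67
  Shipping 239, fixed 170 → total 409.
  Any other capacity-feasible assignment to {P2, P4} ships for at least 239.
Compare {P1, P2, P4}: its best feasible assignment gives total 453.
Compare {P1, P3, P4}: its best feasible assignment gives total 454.
Every other set of open sites that can feasibly serve all demand totals ≥ 453 even under its best assignment. Minimum: 409.

409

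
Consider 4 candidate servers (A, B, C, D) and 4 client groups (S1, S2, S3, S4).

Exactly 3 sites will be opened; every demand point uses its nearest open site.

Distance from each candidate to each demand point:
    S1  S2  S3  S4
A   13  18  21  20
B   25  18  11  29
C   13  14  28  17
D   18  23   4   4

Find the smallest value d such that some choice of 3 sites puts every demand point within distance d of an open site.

Open {A, C, D}.
  Farthest demand point is S2 at distance 14 (to C); all others are ≤ 14.
With {B, C, D} the worst case is 14.
With {A, B, C} the worst case is 17.
No size-3 selection achieves below 14.

14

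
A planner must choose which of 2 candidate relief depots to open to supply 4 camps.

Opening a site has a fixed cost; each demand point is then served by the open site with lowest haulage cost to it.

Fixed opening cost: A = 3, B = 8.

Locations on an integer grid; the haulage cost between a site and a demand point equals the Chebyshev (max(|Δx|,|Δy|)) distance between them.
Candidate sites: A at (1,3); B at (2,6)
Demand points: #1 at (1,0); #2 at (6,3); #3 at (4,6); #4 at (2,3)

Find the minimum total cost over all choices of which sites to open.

15

Open {A}: assign each demand point to its cheapest open site.
  #1→A 3, #2→A 5, #3→A 3, #4→A 1
  haulage cost 12, fixed 3 → total 15.
Compare {A, B}: haulage cost 10 + fixed 11 = 21.
Compare {B}: haulage cost 15 + fixed 8 = 23.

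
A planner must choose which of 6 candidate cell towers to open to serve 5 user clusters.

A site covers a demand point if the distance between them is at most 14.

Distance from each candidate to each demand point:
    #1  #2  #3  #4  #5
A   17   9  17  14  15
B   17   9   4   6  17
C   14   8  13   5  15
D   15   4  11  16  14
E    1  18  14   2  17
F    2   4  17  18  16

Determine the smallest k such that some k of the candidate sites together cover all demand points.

Coverage sets (demand points within 14 of each site):
  A: {#2, #4}
  B: {#2, #3, #4}
  C: {#1, #2, #3, #4}
  D: {#2, #3, #5}
  E: {#1, #3, #4}
  F: {#1, #2}
No single site covers all 5 demand points.
But {C, D} covers everything, so the minimum is 2.

2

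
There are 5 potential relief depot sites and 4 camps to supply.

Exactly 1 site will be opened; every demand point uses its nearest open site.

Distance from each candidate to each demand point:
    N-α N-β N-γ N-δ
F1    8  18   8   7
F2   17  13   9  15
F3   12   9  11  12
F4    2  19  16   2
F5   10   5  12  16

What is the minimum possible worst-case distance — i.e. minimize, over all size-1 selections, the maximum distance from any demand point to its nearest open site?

Open {F3}.
  Farthest demand point is N-α at distance 12 (to F3); all others are ≤ 12.
With {F5} the worst case is 16.
With {F2} the worst case is 17.
No size-1 selection achieves below 12.

12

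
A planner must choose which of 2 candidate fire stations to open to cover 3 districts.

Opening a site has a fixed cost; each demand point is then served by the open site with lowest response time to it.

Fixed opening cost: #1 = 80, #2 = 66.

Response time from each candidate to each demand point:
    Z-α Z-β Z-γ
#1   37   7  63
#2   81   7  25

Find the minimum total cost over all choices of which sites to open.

Open {#2}: assign each demand point to its cheapest open site.
  Z-α→#2 81, Z-β→#2 7, Z-γ→#2 25
  response time 113, fixed 66 → total 179.
Compare {#1}: response time 107 + fixed 80 = 187.
Compare {#1, #2}: response time 69 + fixed 146 = 215.

179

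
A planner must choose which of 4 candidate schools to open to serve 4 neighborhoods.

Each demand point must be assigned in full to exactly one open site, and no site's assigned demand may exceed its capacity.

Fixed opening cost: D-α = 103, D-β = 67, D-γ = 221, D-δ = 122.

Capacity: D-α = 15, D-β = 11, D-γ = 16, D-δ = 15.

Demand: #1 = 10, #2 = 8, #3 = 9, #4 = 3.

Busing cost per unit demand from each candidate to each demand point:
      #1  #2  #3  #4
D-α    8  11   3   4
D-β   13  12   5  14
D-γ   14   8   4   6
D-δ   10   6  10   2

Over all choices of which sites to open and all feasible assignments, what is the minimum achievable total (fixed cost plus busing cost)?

Open {D-α, D-β, D-δ}; cheapest assignment that respects the capacities:
  D-α (cap 15, load 10): #1 — cost 10×8 = 80
  D-β (cap 11, load 9): #3 — cost 9×5 = 45
  D-δ (cap 15, load 11): #2, #4 — cost 8×6 + 3×2 = 54
  Shipping 179, fixed 292 → total 471.
  Any other capacity-feasible assignment to {D-α, D-β, D-δ} ships for at least 179.
Compare {D-α, D-β, D-γ}: its best feasible assignment gives total 592.
Compare {D-α, D-γ, D-δ}: its best feasible assignment gives total 616.
Every other set of open sites that can feasibly serve all demand totals ≥ 592 even under its best assignment. Minimum: 471.

471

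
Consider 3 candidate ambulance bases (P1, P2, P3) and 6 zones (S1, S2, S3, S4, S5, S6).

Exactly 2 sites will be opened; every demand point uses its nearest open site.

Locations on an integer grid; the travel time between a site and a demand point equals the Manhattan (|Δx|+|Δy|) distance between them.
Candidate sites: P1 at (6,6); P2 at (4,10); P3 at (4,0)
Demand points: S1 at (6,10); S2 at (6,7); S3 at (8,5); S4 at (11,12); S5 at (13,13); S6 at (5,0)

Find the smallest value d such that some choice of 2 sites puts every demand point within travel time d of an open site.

Open {P1, P2}.
  Farthest demand point is S5 at travel time 12 (to P2); all others are ≤ 12.
With {P2, P3} the worst case is 12.
With {P1, P3} the worst case is 14.
No size-2 selection achieves below 12.

12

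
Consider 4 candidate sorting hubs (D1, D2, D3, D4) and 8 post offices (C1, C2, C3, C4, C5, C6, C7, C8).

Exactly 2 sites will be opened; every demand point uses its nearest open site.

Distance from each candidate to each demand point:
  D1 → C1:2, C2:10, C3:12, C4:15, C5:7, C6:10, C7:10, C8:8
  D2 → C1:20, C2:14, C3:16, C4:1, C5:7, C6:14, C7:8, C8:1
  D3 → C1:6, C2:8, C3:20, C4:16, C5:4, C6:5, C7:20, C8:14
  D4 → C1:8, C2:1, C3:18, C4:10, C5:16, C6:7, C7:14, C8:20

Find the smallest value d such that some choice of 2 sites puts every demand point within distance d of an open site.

12

Open {D1, D2}.
  Farthest demand point is C3 at distance 12 (to D1); all others are ≤ 12.
With {D1, D4} the worst case is 12.
With {D1, D3} the worst case is 15.
No size-2 selection achieves below 12.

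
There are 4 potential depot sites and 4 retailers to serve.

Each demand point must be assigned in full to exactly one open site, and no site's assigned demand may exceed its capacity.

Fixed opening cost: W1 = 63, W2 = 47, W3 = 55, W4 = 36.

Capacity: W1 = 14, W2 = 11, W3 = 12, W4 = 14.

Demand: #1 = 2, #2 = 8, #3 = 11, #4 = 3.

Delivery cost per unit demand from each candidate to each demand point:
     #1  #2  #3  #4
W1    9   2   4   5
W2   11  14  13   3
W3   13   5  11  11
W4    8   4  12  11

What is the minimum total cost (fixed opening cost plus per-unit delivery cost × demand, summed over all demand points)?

206

Open {W1, W4}; cheapest assignment that respects the capacities:
  W1 (cap 14, load 14): #3, #4 — cost 11×4 + 3×5 = 59
  W4 (cap 14, load 10): #1, #2 — cost 2×8 + 8×4 = 48
  Shipping 107, fixed 99 → total 206.
  Any other capacity-feasible assignment to {W1, W4} ships for at least 107.
Compare {W1, W3}: its best feasible assignment gives total 243.
Compare {W1, W2, W4}: its best feasible assignment gives total 247.
Every other set of open sites that can feasibly serve all demand totals ≥ 243 even under its best assignment. Minimum: 206.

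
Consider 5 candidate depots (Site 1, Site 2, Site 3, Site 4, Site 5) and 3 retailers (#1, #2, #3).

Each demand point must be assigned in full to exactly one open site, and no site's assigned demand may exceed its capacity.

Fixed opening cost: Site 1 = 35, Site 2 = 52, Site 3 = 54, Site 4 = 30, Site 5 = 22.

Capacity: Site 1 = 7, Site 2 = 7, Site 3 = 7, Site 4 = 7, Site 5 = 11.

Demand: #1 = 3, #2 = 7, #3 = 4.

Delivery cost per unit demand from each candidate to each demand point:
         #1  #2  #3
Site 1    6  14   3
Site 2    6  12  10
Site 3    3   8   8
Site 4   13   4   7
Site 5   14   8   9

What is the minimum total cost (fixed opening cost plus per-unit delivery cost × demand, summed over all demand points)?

123

Open {Site 1, Site 4}; cheapest assignment that respects the capacities:
  Site 1 (cap 7, load 7): #1, #3 — cost 3×6 + 4×3 = 30
  Site 4 (cap 7, load 7): #2 — cost 7×4 = 28
  Shipping 58, fixed 65 → total 123.
  Any other capacity-feasible assignment to {Site 1, Site 4} ships for at least 58.
Compare {Site 1, Site 5}: its best feasible assignment gives total 143.
Compare {Site 1, Site 4, Site 5}: its best feasible assignment gives total 145.
Every other set of open sites that can feasibly serve all demand totals ≥ 143 even under its best assignment. Minimum: 123.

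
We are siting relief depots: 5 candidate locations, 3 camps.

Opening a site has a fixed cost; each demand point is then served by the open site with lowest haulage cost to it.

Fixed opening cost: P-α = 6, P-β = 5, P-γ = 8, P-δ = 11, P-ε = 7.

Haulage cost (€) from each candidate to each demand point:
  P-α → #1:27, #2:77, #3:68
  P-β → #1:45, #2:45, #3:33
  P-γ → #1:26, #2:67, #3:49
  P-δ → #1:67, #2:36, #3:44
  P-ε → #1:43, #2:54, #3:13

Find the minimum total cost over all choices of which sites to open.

100

Open {P-α, P-δ, P-ε}: assign each demand point to its cheapest open site.
  #1→P-α 27, #2→P-δ 36, #3→P-ε 13
  haulage cost 76, fixed 24 → total 100.
Compare {P-γ, P-δ, P-ε}: haulage cost 75 + fixed 26 = 101.
Compare {P-α, P-β, P-ε}: haulage cost 85 + fixed 18 = 103.
Compare {P-β, P-γ, P-ε}: haulage cost 84 + fixed 20 = 104.
All other subsets cost ≥ 101. Minimum total cost: 100.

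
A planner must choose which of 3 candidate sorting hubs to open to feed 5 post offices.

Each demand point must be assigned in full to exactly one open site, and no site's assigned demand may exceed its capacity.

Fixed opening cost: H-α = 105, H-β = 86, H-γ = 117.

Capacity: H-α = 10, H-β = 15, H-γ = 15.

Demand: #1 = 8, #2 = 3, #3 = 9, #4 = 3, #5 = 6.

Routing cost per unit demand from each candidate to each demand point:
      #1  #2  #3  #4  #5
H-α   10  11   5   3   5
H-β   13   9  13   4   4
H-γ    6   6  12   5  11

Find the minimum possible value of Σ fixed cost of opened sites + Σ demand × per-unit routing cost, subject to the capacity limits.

425

Open {H-β, H-γ}; cheapest assignment that respects the capacities:
  H-β (cap 15, load 15): #3, #5 — cost 9×13 + 6×4 = 141
  H-γ (cap 15, load 14): #1, #2, #4 — cost 8×6 + 3×6 + 3×5 = 81
  Shipping 222, fixed 203 → total 425.
  Any other capacity-feasible assignment to {H-β, H-γ} ships for at least 222.
Compare {H-α, H-β, H-γ}: its best feasible assignment gives total 455.
Every other set of open sites that can feasibly serve all demand totals ≥ 455 even under its best assignment. Minimum: 425.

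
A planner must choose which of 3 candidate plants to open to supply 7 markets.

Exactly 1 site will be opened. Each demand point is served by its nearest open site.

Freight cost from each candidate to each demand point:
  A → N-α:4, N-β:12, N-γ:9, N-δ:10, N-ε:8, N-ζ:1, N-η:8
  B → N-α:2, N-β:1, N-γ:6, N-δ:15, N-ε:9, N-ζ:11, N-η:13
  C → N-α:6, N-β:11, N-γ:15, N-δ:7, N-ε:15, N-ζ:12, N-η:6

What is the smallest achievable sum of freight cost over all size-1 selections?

Open {A}.
  N-α→A 4, N-β→A 12, N-γ→A 9, N-δ→A 10, N-ε→A 8, N-ζ→A 1, N-η→A 8  ⇒ total 52.
Compare {B}: total 57.
Compare {C}: total 72.

52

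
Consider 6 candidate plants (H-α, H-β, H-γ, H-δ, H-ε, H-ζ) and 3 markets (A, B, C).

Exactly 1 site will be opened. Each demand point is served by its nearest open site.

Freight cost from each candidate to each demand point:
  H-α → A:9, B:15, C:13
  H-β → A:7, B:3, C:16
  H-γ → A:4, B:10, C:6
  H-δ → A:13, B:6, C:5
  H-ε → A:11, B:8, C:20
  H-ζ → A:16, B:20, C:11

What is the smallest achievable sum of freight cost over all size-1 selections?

Open {H-γ}.
  A→H-γ 4, B→H-γ 10, C→H-γ 6  ⇒ total 20.
Compare {H-δ}: total 24.
Compare {H-β}: total 26.
No size-1 selection does better; minimum is 20.

20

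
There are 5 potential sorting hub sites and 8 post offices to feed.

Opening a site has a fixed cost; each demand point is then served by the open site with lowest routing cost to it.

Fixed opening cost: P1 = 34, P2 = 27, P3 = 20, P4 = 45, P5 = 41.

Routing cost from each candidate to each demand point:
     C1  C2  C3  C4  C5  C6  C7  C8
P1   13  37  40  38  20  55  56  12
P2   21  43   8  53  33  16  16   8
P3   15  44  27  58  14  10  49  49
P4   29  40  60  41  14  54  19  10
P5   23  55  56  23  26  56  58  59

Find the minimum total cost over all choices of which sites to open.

214

Open {P2, P3}: assign each demand point to its cheapest open site.
  C1→P3 15, C2→P2 43, C3→P2 8, C4→P2 53, C5→P3 14, C6→P3 10, C7→P2 16, C8→P2 8
  routing cost 167, fixed 47 → total 214.
Compare {P1, P2}: routing cost 156 + fixed 61 = 217.
Compare {P2}: routing cost 198 + fixed 27 = 225.
Compare {P1, P2, P3}: routing cost 144 + fixed 81 = 225.
All other subsets cost ≥ 217. Minimum total cost: 214.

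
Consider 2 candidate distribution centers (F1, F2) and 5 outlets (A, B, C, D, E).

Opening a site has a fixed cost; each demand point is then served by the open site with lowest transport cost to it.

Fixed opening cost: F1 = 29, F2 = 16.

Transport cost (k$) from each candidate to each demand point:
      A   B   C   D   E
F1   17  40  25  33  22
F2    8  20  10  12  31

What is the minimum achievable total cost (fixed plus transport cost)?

97

Open {F2}: assign each demand point to its cheapest open site.
  A→F2 8, B→F2 20, C→F2 10, D→F2 12, E→F2 31
  transport cost 81, fixed 16 → total 97.
Compare {F1, F2}: transport cost 72 + fixed 45 = 117.
Compare {F1}: transport cost 137 + fixed 29 = 166.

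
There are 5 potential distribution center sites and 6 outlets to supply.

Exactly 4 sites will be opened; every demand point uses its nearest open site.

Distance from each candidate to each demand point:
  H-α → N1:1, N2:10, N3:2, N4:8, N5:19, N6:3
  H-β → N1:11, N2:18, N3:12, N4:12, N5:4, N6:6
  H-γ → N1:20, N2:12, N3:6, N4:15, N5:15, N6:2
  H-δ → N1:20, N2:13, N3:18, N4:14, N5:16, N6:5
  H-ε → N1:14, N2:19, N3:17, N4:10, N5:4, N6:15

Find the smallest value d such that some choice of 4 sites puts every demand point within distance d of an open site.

Open {H-α, H-β, H-γ, H-δ}.
  Farthest demand point is N2 at distance 10 (to H-α); all others are ≤ 10.
With {H-α, H-β, H-γ, H-ε} the worst case is 10.
With {H-α, H-β, H-δ, H-ε} the worst case is 10.
No size-4 selection achieves below 10.

10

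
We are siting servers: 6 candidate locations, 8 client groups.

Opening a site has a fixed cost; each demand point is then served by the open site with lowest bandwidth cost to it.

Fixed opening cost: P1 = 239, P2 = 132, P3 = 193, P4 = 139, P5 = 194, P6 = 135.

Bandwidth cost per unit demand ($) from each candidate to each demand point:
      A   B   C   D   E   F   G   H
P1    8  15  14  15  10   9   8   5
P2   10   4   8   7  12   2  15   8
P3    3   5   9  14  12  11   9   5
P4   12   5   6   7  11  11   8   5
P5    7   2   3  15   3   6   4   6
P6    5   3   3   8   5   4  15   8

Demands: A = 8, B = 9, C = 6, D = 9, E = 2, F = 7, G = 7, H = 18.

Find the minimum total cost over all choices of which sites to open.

579

Open {P6}: assign each demand point to its cheapest open site.
  A→P6 8×5=40, B→P6 9×3=27, C→P6 6×3=18, D→P6 9×8=72, E→P6 2×5=10, F→P6 7×4=28, G→P6 7×15=105, H→P6 18×8=144
  bandwidth cost 444, fixed 135 → total 579.
Compare {P5}: bandwidth cost 411 + fixed 194 = 605.
Compare {P4, P6}: bandwidth cost 332 + fixed 274 = 606.
Compare {P4}: bandwidth cost 485 + fixed 139 = 624.
All other subsets cost ≥ 605. Minimum total cost: 579.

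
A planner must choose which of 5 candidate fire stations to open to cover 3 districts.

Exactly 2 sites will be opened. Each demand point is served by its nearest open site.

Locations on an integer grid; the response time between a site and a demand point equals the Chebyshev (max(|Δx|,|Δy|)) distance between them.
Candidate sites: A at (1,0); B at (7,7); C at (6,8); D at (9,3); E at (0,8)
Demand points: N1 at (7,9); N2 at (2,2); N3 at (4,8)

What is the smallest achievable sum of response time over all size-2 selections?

Open {A, C}.
  N1→C 1, N2→A 2, N3→C 2  ⇒ total 5.
Compare {A, B}: total 7.
Compare {B, C}: total 8.
No size-2 selection does better; minimum is 5.

5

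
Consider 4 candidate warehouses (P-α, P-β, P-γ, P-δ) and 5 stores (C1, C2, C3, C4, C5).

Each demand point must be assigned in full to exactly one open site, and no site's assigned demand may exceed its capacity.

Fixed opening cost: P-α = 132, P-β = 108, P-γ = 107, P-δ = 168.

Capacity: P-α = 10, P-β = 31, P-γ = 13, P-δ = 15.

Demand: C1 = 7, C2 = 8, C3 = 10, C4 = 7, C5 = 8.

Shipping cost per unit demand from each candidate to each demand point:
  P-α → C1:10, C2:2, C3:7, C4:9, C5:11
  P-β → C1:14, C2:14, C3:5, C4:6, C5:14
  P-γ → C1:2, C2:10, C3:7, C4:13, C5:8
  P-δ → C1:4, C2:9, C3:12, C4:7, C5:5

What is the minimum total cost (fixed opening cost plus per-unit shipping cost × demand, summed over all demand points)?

Open {P-β, P-δ}; cheapest assignment that respects the capacities:
  P-β (cap 31, load 25): C2, C3, C4 — cost 8×14 + 10×5 + 7×6 = 204
  P-δ (cap 15, load 15): C1, C5 — cost 7×4 + 8×5 = 68
  Shipping 272, fixed 276 → total 548.
  Any other capacity-feasible assignment to {P-β, P-δ} ships for at least 272.
Compare {P-α, P-β, P-γ}: its best feasible assignment gives total 581.
Compare {P-α, P-β, P-δ}: its best feasible assignment gives total 584.
Every other set of open sites that can feasibly serve all demand totals ≥ 581 even under its best assignment. Minimum: 548.

548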